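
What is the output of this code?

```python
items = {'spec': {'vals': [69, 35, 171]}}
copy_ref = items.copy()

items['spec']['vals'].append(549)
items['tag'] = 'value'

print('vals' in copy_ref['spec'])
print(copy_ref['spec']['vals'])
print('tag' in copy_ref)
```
True
[69, 35, 171, 549]
False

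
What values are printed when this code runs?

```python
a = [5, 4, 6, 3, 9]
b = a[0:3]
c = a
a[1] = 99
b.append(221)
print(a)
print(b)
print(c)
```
[5, 99, 6, 3, 9]
[5, 4, 6, 221]
[5, 99, 6, 3, 9]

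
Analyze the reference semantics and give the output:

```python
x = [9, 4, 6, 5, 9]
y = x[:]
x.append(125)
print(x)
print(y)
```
[9, 4, 6, 5, 9, 125]
[9, 4, 6, 5, 9]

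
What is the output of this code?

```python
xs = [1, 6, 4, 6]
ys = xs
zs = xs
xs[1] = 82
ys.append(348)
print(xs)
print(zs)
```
[1, 82, 4, 6, 348]
[1, 82, 4, 6, 348]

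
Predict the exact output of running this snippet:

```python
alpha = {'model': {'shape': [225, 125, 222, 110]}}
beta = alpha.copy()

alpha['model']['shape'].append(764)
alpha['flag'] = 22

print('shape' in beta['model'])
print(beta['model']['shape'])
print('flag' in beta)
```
True
[225, 125, 222, 110, 764]
False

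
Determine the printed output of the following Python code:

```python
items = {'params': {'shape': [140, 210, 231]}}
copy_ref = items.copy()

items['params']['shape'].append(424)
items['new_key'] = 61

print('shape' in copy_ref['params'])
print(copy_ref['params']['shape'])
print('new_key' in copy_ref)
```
True
[140, 210, 231, 424]
False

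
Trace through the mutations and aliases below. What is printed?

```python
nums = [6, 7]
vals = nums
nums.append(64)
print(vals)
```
[6, 7, 64]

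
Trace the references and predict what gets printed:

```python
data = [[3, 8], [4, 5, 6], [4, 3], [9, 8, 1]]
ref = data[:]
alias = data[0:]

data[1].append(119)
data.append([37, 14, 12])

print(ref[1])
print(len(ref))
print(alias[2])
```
[4, 5, 6, 119]
4
[4, 3]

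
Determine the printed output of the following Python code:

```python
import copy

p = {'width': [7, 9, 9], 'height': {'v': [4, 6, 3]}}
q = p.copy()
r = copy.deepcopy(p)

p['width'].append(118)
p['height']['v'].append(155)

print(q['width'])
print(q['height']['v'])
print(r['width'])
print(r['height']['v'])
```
[7, 9, 9, 118]
[4, 6, 3, 155]
[7, 9, 9]
[4, 6, 3]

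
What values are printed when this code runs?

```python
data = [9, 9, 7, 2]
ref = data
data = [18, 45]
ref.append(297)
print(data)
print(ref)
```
[18, 45]
[9, 9, 7, 2, 297]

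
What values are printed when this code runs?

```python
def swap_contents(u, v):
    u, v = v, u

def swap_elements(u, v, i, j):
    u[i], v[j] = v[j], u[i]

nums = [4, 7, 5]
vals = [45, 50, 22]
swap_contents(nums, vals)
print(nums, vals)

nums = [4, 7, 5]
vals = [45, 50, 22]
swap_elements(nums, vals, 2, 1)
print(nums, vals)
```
[4, 7, 5] [45, 50, 22]
[4, 7, 50] [45, 5, 22]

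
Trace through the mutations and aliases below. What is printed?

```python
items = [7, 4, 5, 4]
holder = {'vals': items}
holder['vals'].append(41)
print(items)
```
[7, 4, 5, 4, 41]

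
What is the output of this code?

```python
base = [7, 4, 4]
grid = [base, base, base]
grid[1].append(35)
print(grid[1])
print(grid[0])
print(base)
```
[7, 4, 4, 35]
[7, 4, 4, 35]
[7, 4, 4, 35]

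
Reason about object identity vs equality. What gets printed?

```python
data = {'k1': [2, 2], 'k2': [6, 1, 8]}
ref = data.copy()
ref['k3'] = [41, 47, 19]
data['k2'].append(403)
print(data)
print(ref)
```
{'k1': [2, 2], 'k2': [6, 1, 8, 403]}
{'k1': [2, 2], 'k2': [6, 1, 8, 403], 'k3': [41, 47, 19]}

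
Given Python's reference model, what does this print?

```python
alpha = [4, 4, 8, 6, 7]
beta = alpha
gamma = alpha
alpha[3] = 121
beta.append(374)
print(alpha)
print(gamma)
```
[4, 4, 8, 121, 7, 374]
[4, 4, 8, 121, 7, 374]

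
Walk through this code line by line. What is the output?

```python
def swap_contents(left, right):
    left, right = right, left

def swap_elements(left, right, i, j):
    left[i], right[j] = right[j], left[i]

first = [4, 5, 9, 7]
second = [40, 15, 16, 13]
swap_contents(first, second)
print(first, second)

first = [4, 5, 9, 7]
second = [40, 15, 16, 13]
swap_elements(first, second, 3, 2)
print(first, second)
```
[4, 5, 9, 7] [40, 15, 16, 13]
[4, 5, 9, 16] [40, 15, 7, 13]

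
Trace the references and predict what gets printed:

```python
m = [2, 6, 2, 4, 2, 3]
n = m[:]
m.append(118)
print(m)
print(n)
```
[2, 6, 2, 4, 2, 3, 118]
[2, 6, 2, 4, 2, 3]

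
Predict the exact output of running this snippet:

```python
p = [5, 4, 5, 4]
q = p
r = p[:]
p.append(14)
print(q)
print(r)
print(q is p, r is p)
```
[5, 4, 5, 4, 14]
[5, 4, 5, 4]
True False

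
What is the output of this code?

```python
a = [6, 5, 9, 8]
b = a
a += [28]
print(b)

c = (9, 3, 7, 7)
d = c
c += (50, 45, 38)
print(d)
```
[6, 5, 9, 8, 28]
(9, 3, 7, 7)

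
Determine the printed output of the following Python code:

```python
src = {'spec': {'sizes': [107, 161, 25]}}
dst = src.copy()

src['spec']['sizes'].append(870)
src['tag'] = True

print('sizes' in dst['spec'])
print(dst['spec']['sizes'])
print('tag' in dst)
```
True
[107, 161, 25, 870]
False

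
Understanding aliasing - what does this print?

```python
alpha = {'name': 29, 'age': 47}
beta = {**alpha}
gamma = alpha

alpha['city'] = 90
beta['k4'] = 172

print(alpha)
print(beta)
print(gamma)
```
{'name': 29, 'age': 47, 'city': 90}
{'name': 29, 'age': 47, 'k4': 172}
{'name': 29, 'age': 47, 'city': 90}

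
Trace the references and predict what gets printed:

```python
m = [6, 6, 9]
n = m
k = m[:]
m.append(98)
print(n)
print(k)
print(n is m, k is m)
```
[6, 6, 9, 98]
[6, 6, 9]
True False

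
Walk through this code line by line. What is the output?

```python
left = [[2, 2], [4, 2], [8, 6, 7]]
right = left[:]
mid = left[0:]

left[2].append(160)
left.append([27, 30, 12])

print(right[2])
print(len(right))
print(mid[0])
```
[8, 6, 7, 160]
3
[2, 2]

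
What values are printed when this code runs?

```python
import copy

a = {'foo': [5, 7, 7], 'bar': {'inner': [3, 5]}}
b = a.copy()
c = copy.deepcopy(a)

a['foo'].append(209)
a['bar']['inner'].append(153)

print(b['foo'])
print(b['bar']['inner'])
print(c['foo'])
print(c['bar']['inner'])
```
[5, 7, 7, 209]
[3, 5, 153]
[5, 7, 7]
[3, 5]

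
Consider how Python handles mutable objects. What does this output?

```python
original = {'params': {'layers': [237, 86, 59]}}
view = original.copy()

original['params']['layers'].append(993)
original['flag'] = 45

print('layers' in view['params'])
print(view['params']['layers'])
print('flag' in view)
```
True
[237, 86, 59, 993]
False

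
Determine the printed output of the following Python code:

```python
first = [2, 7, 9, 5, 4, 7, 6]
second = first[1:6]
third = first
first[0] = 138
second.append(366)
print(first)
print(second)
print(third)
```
[138, 7, 9, 5, 4, 7, 6]
[7, 9, 5, 4, 7, 366]
[138, 7, 9, 5, 4, 7, 6]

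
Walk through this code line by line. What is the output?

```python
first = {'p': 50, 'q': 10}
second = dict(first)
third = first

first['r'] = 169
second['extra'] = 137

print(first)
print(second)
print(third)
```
{'p': 50, 'q': 10, 'r': 169}
{'p': 50, 'q': 10, 'extra': 137}
{'p': 50, 'q': 10, 'r': 169}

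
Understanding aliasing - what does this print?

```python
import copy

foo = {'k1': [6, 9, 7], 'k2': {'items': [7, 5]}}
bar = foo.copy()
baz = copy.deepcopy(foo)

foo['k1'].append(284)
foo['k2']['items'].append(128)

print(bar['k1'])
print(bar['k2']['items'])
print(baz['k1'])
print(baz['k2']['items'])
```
[6, 9, 7, 284]
[7, 5, 128]
[6, 9, 7]
[7, 5]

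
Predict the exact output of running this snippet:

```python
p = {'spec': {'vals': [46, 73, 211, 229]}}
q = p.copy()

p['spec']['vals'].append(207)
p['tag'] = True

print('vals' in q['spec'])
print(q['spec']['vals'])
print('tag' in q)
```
True
[46, 73, 211, 229, 207]
False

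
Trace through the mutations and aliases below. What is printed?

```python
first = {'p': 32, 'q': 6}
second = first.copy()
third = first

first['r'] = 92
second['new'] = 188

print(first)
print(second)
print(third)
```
{'p': 32, 'q': 6, 'r': 92}
{'p': 32, 'q': 6, 'new': 188}
{'p': 32, 'q': 6, 'r': 92}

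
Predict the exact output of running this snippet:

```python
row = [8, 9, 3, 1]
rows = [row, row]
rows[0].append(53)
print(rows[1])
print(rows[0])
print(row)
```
[8, 9, 3, 1, 53]
[8, 9, 3, 1, 53]
[8, 9, 3, 1, 53]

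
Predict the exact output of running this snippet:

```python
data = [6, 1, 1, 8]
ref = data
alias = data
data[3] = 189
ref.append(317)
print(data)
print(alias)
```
[6, 1, 1, 189, 317]
[6, 1, 1, 189, 317]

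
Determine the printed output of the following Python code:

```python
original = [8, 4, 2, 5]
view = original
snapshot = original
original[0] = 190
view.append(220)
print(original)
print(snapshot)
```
[190, 4, 2, 5, 220]
[190, 4, 2, 5, 220]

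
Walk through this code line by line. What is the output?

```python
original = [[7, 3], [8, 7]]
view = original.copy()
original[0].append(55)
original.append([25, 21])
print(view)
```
[[7, 3, 55], [8, 7]]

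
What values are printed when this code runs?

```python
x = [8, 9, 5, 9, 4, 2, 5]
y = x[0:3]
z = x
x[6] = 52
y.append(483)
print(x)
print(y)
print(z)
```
[8, 9, 5, 9, 4, 2, 52]
[8, 9, 5, 483]
[8, 9, 5, 9, 4, 2, 52]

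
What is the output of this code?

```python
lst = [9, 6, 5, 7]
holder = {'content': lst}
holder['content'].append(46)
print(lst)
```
[9, 6, 5, 7, 46]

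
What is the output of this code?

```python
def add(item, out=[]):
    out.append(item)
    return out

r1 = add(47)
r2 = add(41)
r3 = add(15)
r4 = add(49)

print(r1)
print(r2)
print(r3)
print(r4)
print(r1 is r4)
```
[47, 41, 15, 49]
[47, 41, 15, 49]
[47, 41, 15, 49]
[47, 41, 15, 49]
True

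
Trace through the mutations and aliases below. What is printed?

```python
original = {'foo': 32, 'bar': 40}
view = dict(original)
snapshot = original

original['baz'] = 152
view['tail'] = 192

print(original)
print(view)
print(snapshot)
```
{'foo': 32, 'bar': 40, 'baz': 152}
{'foo': 32, 'bar': 40, 'tail': 192}
{'foo': 32, 'bar': 40, 'baz': 152}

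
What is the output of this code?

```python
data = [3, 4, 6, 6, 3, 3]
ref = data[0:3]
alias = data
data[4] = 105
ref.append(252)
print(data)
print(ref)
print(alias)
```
[3, 4, 6, 6, 105, 3]
[3, 4, 6, 252]
[3, 4, 6, 6, 105, 3]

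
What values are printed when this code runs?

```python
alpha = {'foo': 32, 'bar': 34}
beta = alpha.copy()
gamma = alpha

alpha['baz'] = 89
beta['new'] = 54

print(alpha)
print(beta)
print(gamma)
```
{'foo': 32, 'bar': 34, 'baz': 89}
{'foo': 32, 'bar': 34, 'new': 54}
{'foo': 32, 'bar': 34, 'baz': 89}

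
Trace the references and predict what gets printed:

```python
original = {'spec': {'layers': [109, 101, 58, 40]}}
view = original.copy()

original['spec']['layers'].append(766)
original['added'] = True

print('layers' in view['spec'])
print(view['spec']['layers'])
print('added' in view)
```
True
[109, 101, 58, 40, 766]
False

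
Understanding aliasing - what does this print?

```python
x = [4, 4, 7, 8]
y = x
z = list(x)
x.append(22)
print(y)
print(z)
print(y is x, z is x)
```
[4, 4, 7, 8, 22]
[4, 4, 7, 8]
True False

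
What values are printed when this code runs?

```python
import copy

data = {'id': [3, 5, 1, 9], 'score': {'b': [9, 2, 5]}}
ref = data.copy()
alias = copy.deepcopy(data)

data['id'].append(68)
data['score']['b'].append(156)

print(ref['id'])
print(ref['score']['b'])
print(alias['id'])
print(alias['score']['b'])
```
[3, 5, 1, 9, 68]
[9, 2, 5, 156]
[3, 5, 1, 9]
[9, 2, 5]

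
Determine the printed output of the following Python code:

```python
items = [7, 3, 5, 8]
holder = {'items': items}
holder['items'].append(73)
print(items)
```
[7, 3, 5, 8, 73]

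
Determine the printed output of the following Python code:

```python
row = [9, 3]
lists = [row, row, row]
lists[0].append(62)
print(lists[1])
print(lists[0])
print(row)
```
[9, 3, 62]
[9, 3, 62]
[9, 3, 62]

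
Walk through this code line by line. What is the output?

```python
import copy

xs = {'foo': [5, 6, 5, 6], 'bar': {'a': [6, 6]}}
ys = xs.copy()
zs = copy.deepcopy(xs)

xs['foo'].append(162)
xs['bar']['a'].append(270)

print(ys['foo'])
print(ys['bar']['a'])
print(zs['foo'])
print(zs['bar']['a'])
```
[5, 6, 5, 6, 162]
[6, 6, 270]
[5, 6, 5, 6]
[6, 6]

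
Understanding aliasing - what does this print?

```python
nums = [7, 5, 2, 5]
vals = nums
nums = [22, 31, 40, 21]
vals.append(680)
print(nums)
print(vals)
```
[22, 31, 40, 21]
[7, 5, 2, 5, 680]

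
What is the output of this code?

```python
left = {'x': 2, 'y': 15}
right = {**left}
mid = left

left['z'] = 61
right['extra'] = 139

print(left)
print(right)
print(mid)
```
{'x': 2, 'y': 15, 'z': 61}
{'x': 2, 'y': 15, 'extra': 139}
{'x': 2, 'y': 15, 'z': 61}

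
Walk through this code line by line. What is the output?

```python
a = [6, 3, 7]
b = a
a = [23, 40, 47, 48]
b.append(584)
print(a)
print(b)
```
[23, 40, 47, 48]
[6, 3, 7, 584]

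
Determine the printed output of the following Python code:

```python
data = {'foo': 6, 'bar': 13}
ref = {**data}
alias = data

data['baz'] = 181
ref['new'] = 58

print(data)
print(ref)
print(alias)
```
{'foo': 6, 'bar': 13, 'baz': 181}
{'foo': 6, 'bar': 13, 'new': 58}
{'foo': 6, 'bar': 13, 'baz': 181}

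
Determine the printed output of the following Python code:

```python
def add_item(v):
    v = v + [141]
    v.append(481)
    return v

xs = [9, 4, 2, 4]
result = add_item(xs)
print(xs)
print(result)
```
[9, 4, 2, 4]
[9, 4, 2, 4, 141, 481]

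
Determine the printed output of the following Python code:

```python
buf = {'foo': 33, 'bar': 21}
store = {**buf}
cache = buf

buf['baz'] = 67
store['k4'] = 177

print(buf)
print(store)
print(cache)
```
{'foo': 33, 'bar': 21, 'baz': 67}
{'foo': 33, 'bar': 21, 'k4': 177}
{'foo': 33, 'bar': 21, 'baz': 67}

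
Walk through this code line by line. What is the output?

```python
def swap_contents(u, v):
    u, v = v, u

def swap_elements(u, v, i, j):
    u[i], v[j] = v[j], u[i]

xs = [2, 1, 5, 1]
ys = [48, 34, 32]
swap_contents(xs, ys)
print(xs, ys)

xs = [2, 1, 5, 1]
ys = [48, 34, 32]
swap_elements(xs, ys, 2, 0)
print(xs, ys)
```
[2, 1, 5, 1] [48, 34, 32]
[2, 1, 48, 1] [5, 34, 32]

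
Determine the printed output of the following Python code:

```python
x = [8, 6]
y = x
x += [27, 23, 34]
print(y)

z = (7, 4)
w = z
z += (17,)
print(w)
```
[8, 6, 27, 23, 34]
(7, 4)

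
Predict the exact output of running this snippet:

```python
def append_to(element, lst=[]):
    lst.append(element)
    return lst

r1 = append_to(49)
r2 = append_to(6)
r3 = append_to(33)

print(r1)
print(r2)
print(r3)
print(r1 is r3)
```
[49, 6, 33]
[49, 6, 33]
[49, 6, 33]
True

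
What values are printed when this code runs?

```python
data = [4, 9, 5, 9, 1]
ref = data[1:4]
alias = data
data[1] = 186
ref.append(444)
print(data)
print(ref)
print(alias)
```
[4, 186, 5, 9, 1]
[9, 5, 9, 444]
[4, 186, 5, 9, 1]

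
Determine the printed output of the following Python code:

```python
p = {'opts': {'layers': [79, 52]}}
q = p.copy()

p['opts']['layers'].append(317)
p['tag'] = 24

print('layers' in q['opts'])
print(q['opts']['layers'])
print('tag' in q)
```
True
[79, 52, 317]
False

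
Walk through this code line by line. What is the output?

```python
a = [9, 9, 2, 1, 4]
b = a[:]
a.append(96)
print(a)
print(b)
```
[9, 9, 2, 1, 4, 96]
[9, 9, 2, 1, 4]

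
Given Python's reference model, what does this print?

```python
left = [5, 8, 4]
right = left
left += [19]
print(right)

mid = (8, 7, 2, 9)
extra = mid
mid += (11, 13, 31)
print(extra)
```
[5, 8, 4, 19]
(8, 7, 2, 9)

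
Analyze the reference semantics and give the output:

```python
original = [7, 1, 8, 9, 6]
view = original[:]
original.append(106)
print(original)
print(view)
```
[7, 1, 8, 9, 6, 106]
[7, 1, 8, 9, 6]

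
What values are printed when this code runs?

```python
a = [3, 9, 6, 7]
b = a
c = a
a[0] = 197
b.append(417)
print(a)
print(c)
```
[197, 9, 6, 7, 417]
[197, 9, 6, 7, 417]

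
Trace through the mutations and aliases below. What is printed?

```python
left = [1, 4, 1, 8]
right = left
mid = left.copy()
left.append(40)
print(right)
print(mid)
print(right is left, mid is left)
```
[1, 4, 1, 8, 40]
[1, 4, 1, 8]
True False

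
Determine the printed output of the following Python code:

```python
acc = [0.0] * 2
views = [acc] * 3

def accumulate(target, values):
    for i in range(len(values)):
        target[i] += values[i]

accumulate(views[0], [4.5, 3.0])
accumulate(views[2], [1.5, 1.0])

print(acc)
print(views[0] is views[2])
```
[6.0, 4.0]
True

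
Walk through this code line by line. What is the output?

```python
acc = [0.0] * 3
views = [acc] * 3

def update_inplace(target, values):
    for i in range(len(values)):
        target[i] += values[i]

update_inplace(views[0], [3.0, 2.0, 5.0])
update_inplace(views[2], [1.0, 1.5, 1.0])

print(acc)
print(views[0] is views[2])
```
[4.0, 3.5, 6.0]
True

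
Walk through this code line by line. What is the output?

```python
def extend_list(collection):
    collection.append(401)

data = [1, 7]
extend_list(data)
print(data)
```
[1, 7, 401]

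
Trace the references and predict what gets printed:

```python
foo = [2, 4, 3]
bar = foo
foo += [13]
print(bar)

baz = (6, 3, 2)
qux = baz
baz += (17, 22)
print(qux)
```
[2, 4, 3, 13]
(6, 3, 2)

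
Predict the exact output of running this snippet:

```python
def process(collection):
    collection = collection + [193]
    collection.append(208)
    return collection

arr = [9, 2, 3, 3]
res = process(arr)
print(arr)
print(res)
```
[9, 2, 3, 3]
[9, 2, 3, 3, 193, 208]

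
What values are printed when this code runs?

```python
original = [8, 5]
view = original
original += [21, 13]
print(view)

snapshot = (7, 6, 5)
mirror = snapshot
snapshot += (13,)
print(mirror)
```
[8, 5, 21, 13]
(7, 6, 5)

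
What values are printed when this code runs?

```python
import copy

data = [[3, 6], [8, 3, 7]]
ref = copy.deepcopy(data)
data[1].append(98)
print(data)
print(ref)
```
[[3, 6], [8, 3, 7, 98]]
[[3, 6], [8, 3, 7]]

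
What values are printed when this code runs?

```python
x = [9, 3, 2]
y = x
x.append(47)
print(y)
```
[9, 3, 2, 47]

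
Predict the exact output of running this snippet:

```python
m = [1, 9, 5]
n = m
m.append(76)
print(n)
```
[1, 9, 5, 76]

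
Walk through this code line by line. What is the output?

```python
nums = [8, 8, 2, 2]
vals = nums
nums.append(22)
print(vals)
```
[8, 8, 2, 2, 22]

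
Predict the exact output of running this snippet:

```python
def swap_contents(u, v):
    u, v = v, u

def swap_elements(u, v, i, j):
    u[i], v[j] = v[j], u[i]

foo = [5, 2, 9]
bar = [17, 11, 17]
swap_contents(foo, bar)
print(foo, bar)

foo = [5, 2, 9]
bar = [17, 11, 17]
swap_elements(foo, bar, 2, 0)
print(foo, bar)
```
[5, 2, 9] [17, 11, 17]
[5, 2, 17] [9, 11, 17]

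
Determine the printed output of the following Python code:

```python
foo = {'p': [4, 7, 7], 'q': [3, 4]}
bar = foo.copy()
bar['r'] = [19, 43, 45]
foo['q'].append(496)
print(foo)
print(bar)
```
{'p': [4, 7, 7], 'q': [3, 4, 496]}
{'p': [4, 7, 7], 'q': [3, 4, 496], 'r': [19, 43, 45]}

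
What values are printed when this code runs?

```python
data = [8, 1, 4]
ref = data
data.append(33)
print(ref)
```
[8, 1, 4, 33]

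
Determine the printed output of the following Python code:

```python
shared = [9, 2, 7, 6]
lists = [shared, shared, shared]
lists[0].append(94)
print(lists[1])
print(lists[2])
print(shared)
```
[9, 2, 7, 6, 94]
[9, 2, 7, 6, 94]
[9, 2, 7, 6, 94]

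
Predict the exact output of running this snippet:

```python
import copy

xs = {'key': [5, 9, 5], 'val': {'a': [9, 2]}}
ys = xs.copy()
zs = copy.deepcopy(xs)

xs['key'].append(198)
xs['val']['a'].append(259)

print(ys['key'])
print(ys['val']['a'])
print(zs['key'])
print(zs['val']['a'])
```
[5, 9, 5, 198]
[9, 2, 259]
[5, 9, 5]
[9, 2]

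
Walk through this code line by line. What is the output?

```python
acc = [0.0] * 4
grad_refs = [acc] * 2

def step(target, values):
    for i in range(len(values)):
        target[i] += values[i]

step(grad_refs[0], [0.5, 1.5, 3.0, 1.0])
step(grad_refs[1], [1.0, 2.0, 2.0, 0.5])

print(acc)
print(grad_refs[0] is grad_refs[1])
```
[1.5, 3.5, 5.0, 1.5]
True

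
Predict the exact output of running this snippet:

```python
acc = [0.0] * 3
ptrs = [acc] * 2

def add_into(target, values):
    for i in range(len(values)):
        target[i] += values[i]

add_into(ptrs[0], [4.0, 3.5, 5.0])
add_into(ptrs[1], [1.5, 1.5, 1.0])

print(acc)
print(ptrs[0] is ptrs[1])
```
[5.5, 5.0, 6.0]
True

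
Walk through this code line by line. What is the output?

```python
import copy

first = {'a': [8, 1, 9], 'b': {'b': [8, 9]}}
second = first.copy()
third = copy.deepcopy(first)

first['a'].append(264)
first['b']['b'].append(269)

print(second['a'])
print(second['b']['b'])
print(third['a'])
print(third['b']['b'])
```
[8, 1, 9, 264]
[8, 9, 269]
[8, 1, 9]
[8, 9]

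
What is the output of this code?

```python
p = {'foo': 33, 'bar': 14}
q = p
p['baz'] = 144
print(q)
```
{'foo': 33, 'bar': 14, 'baz': 144}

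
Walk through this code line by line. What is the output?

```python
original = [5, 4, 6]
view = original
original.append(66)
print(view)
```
[5, 4, 6, 66]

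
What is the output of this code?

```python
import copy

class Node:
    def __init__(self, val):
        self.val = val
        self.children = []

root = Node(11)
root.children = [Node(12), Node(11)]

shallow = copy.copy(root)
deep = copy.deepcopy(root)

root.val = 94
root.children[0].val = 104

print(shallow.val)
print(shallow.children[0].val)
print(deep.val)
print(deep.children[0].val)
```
11
104
11
12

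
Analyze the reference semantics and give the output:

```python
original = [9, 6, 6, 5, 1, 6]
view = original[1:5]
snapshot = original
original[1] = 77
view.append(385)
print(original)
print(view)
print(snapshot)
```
[9, 77, 6, 5, 1, 6]
[6, 6, 5, 1, 385]
[9, 77, 6, 5, 1, 6]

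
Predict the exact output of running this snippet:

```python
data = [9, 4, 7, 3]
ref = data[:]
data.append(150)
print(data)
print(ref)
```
[9, 4, 7, 3, 150]
[9, 4, 7, 3]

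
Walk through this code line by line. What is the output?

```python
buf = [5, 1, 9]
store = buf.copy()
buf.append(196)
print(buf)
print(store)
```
[5, 1, 9, 196]
[5, 1, 9]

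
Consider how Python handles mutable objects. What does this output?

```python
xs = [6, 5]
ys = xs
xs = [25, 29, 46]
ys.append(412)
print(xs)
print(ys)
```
[25, 29, 46]
[6, 5, 412]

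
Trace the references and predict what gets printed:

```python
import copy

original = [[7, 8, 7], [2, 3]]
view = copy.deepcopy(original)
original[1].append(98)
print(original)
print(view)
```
[[7, 8, 7], [2, 3, 98]]
[[7, 8, 7], [2, 3]]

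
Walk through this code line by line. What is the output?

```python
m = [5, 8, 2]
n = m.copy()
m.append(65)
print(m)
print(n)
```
[5, 8, 2, 65]
[5, 8, 2]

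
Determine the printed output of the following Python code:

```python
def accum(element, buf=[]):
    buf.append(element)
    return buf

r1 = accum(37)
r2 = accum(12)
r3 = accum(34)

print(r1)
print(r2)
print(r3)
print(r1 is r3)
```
[37, 12, 34]
[37, 12, 34]
[37, 12, 34]
True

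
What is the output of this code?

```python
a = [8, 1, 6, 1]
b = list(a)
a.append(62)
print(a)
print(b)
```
[8, 1, 6, 1, 62]
[8, 1, 6, 1]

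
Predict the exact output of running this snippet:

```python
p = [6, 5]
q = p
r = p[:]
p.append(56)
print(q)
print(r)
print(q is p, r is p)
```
[6, 5, 56]
[6, 5]
True False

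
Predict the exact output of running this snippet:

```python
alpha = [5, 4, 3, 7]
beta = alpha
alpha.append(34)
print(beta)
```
[5, 4, 3, 7, 34]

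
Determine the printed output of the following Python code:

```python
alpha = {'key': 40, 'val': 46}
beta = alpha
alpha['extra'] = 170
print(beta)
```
{'key': 40, 'val': 46, 'extra': 170}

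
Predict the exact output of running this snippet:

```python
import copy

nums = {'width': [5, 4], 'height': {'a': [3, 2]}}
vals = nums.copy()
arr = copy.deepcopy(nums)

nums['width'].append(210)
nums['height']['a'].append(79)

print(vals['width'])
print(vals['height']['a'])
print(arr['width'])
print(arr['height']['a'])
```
[5, 4, 210]
[3, 2, 79]
[5, 4]
[3, 2]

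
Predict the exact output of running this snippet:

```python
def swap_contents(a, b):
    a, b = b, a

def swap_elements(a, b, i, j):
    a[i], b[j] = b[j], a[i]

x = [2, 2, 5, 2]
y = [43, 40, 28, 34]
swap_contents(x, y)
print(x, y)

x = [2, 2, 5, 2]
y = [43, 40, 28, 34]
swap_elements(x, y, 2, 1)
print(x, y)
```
[2, 2, 5, 2] [43, 40, 28, 34]
[2, 2, 40, 2] [43, 5, 28, 34]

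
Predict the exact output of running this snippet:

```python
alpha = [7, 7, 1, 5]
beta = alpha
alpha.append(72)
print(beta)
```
[7, 7, 1, 5, 72]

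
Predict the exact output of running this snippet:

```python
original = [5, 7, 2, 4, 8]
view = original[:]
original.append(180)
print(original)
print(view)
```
[5, 7, 2, 4, 8, 180]
[5, 7, 2, 4, 8]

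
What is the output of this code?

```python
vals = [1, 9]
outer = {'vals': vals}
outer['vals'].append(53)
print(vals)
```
[1, 9, 53]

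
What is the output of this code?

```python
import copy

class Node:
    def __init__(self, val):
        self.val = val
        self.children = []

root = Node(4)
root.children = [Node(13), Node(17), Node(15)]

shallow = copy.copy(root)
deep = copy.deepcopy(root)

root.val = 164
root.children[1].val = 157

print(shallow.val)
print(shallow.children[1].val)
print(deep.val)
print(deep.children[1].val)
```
4
157
4
17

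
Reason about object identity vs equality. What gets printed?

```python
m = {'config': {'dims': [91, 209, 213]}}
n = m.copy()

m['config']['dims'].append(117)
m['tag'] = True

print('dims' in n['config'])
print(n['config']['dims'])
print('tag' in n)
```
True
[91, 209, 213, 117]
False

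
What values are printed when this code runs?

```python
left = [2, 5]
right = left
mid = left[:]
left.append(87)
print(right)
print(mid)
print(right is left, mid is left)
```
[2, 5, 87]
[2, 5]
True False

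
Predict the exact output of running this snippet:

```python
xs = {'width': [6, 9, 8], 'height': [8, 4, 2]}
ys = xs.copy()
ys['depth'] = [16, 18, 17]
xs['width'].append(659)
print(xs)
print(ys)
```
{'width': [6, 9, 8, 659], 'height': [8, 4, 2]}
{'width': [6, 9, 8, 659], 'height': [8, 4, 2], 'depth': [16, 18, 17]}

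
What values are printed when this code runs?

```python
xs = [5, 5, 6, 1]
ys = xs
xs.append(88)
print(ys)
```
[5, 5, 6, 1, 88]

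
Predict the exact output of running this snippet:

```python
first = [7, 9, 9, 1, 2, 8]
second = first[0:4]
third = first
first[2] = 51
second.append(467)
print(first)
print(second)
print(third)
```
[7, 9, 51, 1, 2, 8]
[7, 9, 9, 1, 467]
[7, 9, 51, 1, 2, 8]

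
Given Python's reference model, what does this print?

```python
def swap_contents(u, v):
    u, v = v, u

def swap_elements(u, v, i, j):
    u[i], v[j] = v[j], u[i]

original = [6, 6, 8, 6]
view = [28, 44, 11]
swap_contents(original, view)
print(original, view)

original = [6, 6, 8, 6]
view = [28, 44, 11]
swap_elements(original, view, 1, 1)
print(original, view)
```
[6, 6, 8, 6] [28, 44, 11]
[6, 44, 8, 6] [28, 6, 11]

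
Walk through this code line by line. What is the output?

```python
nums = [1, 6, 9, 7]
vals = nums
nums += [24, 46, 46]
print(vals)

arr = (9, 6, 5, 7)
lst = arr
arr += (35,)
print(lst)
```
[1, 6, 9, 7, 24, 46, 46]
(9, 6, 5, 7)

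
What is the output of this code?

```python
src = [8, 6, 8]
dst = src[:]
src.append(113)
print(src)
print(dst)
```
[8, 6, 8, 113]
[8, 6, 8]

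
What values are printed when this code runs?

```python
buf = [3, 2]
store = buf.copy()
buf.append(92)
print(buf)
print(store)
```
[3, 2, 92]
[3, 2]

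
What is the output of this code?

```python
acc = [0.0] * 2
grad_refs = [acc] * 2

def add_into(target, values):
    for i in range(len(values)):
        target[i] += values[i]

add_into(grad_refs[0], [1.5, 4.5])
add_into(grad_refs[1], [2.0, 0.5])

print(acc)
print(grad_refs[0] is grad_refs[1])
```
[3.5, 5.0]
True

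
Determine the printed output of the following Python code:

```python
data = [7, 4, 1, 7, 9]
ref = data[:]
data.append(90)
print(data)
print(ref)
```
[7, 4, 1, 7, 9, 90]
[7, 4, 1, 7, 9]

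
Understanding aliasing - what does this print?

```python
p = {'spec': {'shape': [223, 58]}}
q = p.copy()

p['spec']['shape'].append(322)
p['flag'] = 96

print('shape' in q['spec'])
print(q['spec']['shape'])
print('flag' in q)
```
True
[223, 58, 322]
False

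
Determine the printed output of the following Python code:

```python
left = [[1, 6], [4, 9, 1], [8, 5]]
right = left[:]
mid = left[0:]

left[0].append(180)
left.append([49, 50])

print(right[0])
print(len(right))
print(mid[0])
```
[1, 6, 180]
3
[1, 6, 180]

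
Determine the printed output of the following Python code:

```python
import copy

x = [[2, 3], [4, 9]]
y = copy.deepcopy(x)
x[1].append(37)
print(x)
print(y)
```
[[2, 3], [4, 9, 37]]
[[2, 3], [4, 9]]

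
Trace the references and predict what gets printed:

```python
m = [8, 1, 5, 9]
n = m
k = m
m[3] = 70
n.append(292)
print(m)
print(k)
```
[8, 1, 5, 70, 292]
[8, 1, 5, 70, 292]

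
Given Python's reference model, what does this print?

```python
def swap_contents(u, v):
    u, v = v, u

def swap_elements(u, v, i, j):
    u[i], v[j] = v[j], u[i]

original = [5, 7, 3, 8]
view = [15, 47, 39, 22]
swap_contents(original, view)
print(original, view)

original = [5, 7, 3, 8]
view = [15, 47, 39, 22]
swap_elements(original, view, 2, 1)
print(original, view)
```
[5, 7, 3, 8] [15, 47, 39, 22]
[5, 7, 47, 8] [15, 3, 39, 22]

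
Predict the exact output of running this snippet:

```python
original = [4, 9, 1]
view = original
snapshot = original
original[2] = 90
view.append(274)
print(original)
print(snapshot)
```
[4, 9, 90, 274]
[4, 9, 90, 274]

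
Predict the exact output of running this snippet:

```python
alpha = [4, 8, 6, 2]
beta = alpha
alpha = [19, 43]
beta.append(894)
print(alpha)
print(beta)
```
[19, 43]
[4, 8, 6, 2, 894]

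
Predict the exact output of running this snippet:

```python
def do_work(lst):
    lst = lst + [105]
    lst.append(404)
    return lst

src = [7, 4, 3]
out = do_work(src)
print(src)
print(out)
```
[7, 4, 3]
[7, 4, 3, 105, 404]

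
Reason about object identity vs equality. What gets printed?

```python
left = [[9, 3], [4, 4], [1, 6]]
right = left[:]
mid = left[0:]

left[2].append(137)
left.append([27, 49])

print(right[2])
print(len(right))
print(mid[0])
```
[1, 6, 137]
3
[9, 3]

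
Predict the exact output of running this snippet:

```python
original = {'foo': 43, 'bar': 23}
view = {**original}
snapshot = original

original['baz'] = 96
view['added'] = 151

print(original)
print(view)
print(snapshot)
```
{'foo': 43, 'bar': 23, 'baz': 96}
{'foo': 43, 'bar': 23, 'added': 151}
{'foo': 43, 'bar': 23, 'baz': 96}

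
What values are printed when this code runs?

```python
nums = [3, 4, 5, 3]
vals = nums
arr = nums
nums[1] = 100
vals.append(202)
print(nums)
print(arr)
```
[3, 100, 5, 3, 202]
[3, 100, 5, 3, 202]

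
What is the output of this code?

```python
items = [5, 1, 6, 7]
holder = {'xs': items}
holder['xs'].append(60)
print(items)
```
[5, 1, 6, 7, 60]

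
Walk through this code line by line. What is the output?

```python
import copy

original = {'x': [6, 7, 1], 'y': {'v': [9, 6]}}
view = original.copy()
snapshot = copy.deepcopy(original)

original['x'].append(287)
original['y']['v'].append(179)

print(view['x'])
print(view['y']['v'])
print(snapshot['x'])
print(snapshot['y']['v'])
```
[6, 7, 1, 287]
[9, 6, 179]
[6, 7, 1]
[9, 6]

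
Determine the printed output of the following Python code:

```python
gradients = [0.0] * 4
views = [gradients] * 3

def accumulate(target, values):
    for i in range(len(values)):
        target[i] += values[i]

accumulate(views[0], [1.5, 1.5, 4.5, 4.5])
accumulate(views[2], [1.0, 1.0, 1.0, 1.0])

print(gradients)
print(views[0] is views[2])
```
[2.5, 2.5, 5.5, 5.5]
True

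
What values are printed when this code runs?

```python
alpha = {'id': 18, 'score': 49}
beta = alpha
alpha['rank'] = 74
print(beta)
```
{'id': 18, 'score': 49, 'rank': 74}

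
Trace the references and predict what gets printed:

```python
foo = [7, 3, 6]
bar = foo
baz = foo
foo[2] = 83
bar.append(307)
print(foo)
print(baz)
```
[7, 3, 83, 307]
[7, 3, 83, 307]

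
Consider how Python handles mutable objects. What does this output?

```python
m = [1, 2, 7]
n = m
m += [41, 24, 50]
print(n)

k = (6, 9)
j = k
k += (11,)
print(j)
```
[1, 2, 7, 41, 24, 50]
(6, 9)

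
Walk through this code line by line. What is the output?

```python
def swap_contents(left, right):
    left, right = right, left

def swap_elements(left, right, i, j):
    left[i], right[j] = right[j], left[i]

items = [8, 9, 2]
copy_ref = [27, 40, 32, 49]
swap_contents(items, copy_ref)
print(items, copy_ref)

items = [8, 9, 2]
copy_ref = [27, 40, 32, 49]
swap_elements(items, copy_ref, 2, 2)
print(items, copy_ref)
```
[8, 9, 2] [27, 40, 32, 49]
[8, 9, 32] [27, 40, 2, 49]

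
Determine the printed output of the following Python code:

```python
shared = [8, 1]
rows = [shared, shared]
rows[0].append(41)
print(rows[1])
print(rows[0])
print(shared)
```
[8, 1, 41]
[8, 1, 41]
[8, 1, 41]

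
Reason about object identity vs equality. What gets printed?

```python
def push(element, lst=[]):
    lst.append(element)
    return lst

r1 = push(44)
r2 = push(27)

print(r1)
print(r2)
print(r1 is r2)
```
[44, 27]
[44, 27]
True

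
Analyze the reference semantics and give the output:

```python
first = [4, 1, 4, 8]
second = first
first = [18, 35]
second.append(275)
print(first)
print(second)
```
[18, 35]
[4, 1, 4, 8, 275]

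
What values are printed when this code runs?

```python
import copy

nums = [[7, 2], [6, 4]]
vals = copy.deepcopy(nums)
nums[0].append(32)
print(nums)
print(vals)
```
[[7, 2, 32], [6, 4]]
[[7, 2], [6, 4]]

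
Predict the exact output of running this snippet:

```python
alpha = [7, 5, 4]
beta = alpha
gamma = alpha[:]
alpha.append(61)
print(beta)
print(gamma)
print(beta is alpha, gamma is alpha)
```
[7, 5, 4, 61]
[7, 5, 4]
True False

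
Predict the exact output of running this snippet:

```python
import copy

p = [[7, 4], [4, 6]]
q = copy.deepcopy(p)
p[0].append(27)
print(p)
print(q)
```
[[7, 4, 27], [4, 6]]
[[7, 4], [4, 6]]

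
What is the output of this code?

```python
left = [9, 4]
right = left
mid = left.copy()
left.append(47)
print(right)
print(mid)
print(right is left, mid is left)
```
[9, 4, 47]
[9, 4]
True False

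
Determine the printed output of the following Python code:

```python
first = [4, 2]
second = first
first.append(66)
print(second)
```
[4, 2, 66]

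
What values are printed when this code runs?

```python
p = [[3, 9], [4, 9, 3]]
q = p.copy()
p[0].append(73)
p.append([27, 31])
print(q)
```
[[3, 9, 73], [4, 9, 3]]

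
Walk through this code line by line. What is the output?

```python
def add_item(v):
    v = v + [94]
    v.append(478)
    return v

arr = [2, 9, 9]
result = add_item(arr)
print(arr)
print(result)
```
[2, 9, 9]
[2, 9, 9, 94, 478]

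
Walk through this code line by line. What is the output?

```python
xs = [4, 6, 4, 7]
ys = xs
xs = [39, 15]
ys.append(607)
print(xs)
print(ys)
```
[39, 15]
[4, 6, 4, 7, 607]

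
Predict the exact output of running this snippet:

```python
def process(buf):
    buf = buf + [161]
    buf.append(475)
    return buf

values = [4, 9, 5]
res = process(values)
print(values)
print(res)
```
[4, 9, 5]
[4, 9, 5, 161, 475]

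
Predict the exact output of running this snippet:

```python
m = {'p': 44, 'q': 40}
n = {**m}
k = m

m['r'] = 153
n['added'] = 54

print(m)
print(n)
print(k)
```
{'p': 44, 'q': 40, 'r': 153}
{'p': 44, 'q': 40, 'added': 54}
{'p': 44, 'q': 40, 'r': 153}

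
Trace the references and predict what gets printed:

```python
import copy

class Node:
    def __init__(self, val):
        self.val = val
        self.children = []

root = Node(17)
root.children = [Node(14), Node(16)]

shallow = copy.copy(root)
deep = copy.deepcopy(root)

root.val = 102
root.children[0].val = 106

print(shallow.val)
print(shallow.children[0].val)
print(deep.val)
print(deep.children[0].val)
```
17
106
17
14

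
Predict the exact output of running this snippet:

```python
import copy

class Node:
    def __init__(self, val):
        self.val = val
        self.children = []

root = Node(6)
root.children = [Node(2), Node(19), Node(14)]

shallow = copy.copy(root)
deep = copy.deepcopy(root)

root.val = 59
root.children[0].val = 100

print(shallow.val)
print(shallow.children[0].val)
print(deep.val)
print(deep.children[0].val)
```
6
100
6
2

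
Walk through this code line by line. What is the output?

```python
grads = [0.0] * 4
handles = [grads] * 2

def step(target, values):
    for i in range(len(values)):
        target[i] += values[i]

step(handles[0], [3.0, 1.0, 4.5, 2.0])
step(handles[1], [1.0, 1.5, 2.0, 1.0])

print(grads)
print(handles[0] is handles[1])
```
[4.0, 2.5, 6.5, 3.0]
True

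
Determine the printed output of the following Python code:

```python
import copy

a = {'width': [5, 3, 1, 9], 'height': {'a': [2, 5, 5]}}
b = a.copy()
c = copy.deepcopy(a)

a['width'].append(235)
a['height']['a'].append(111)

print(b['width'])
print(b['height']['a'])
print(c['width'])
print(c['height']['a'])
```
[5, 3, 1, 9, 235]
[2, 5, 5, 111]
[5, 3, 1, 9]
[2, 5, 5]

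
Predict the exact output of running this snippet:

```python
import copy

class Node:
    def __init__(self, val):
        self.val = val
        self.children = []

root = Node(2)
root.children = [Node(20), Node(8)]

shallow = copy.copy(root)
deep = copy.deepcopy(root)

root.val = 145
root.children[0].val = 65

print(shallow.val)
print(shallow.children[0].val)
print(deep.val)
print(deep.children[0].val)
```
2
65
2
20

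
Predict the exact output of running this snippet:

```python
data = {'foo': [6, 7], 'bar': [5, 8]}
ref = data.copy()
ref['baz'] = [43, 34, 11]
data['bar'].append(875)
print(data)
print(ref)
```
{'foo': [6, 7], 'bar': [5, 8, 875]}
{'foo': [6, 7], 'bar': [5, 8, 875], 'baz': [43, 34, 11]}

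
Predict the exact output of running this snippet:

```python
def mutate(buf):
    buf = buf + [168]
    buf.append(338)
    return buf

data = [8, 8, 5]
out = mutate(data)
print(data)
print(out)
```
[8, 8, 5]
[8, 8, 5, 168, 338]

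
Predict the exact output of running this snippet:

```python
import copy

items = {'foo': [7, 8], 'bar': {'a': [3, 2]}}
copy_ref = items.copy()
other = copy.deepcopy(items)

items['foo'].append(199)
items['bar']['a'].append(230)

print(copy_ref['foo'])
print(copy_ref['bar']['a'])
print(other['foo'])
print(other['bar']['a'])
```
[7, 8, 199]
[3, 2, 230]
[7, 8]
[3, 2]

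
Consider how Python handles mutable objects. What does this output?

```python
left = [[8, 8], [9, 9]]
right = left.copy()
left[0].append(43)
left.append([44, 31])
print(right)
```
[[8, 8, 43], [9, 9]]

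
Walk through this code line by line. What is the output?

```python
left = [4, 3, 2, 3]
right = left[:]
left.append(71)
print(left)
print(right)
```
[4, 3, 2, 3, 71]
[4, 3, 2, 3]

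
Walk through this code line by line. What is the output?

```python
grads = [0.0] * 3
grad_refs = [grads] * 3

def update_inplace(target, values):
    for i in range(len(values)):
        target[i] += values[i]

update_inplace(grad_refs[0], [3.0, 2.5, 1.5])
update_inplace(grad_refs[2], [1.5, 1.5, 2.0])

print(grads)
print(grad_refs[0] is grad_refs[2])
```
[4.5, 4.0, 3.5]
True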